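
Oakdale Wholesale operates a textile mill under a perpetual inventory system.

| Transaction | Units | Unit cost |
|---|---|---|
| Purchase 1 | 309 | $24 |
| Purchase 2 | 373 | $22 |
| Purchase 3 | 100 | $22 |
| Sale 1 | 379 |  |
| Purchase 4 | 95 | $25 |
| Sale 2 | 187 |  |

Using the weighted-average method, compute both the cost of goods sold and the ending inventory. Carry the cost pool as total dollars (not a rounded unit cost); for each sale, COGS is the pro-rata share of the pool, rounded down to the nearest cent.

COGS = $12,978.12; ending inventory = $7,218.88

After Purchase 1: 309 on hand, pool $7,416.00 (≈ $24.0000 each)
After Purchase 2: 682 on hand, pool $15,622.00 (≈ $22.9062 each)
After Purchase 3: 782 on hand, pool $17,822.00 (≈ $22.7903 each)
Sale 1, sell 379: 379/782 × $17,822.00 → $8,637.51
After Purchase 4: 498 on hand, pool $11,559.49 (≈ $23.2118 each)
Sale 2, sell 187: 187/498 × $11,559.49 → $4,340.61
Total COGS = $8,637.51 + $4,340.61 = $12,978.12
Ending inventory (cost pool remaining) = $7,218.88
Check: goods available $20,197.00 = COGS $12,978.12 + ending $7,218.88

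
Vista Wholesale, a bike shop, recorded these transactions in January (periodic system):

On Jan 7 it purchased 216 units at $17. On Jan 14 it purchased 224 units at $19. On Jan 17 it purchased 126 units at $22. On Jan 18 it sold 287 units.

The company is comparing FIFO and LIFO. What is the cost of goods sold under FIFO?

FIFO COGS: 216 @ $17 + 71 @ $19 = $5,021
LIFO COGS: 126 @ $22 + 161 @ $19 = $5,831

COGS = $5,021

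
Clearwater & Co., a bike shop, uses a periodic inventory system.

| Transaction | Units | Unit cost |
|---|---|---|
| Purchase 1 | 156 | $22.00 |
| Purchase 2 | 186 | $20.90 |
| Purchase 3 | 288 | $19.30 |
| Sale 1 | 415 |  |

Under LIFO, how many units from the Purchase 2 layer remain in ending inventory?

Sale 1 (415) [LIFO — newest first]: 288 @ $19.30 + 127 @ $20.90 = $8,212.70
Ending inventory: 156 @ $22.00 + 59 @ $20.90 = $4,665.10
Check: goods available $12,877.80 = COGS $8,212.70 + ending $4,665.10

59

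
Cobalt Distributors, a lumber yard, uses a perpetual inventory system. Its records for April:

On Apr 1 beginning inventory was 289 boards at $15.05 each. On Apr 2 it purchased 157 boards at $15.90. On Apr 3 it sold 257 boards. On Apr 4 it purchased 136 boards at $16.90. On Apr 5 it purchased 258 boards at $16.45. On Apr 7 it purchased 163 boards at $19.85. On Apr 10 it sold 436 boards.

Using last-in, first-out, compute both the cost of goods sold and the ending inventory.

COGS = $11,734.45; ending inventory = $4,889.35

Apr 3, 257 sold [LIFO — newest first]: 157 @ $15.90 + 100 @ $15.05 = $4,001.30
Apr 10, 436 sold [LIFO — newest first]: 163 @ $19.85 + 258 @ $16.45 + 15 @ $16.90 = $7,733.15
Total COGS = $4,001.30 + $7,733.15 = $11,734.45
Ending inventory: 189 @ $15.05 + 121 @ $16.90 = $4,889.35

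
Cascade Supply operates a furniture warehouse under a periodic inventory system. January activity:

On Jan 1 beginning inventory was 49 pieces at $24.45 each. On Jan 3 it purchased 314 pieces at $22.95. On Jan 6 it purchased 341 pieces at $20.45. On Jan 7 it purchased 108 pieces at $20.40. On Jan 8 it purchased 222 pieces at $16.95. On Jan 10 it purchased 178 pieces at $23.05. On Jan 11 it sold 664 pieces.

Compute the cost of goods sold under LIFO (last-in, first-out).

COGS = $13,259.20

Jan 11, 664 sold [LIFO — newest first]: 178 @ $23.05 + 222 @ $16.95 + 108 @ $20.40 + 156 @ $20.45 = $13,259.20
Ending inventory: 49 @ $24.45 + 314 @ $22.95 + 185 @ $20.45 = $12,187.60
Check: goods available $25,446.80 = COGS $13,259.20 + ending $12,187.60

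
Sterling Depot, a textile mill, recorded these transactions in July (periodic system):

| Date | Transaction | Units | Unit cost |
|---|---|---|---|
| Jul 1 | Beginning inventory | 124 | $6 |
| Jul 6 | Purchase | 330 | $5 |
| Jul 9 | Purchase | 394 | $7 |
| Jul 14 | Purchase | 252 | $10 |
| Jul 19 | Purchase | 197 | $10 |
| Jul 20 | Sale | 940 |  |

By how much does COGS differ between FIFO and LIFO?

FIFO COGS: 124 @ $6 + 330 @ $5 + 394 @ $7 + 92 @ $10 = $6,072
LIFO COGS: 197 @ $10 + 252 @ $10 + 394 @ $7 + 97 @ $5 = $7,733
Difference = |$6,072 − $7,733| = $1,661

$1,661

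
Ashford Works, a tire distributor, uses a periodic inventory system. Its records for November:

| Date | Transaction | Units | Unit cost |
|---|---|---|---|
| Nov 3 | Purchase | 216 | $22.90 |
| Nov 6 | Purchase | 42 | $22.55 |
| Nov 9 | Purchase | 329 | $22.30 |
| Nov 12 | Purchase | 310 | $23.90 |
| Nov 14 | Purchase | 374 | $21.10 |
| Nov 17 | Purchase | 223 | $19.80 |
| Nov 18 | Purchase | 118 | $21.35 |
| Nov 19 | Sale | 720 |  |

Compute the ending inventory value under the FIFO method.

Ending inventory = $19,056.40

Nov 19, 720 sold [FIFO — oldest first]: 216 @ $22.90 + 42 @ $22.55 + 329 @ $22.30 + 133 @ $23.90 = $16,408.90
Ending inventory: 177 @ $23.90 + 374 @ $21.10 + 223 @ $19.80 + 118 @ $21.35 = $19,056.40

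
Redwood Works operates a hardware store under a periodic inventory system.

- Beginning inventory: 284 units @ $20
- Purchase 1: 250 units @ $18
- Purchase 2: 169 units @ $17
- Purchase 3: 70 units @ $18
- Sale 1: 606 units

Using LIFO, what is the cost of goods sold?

Sale 1 (606) [LIFO — newest first]: 70 @ $18 + 169 @ $17 + 250 @ $18 + 117 @ $20 = $10,973
Ending inventory: 167 @ $20 = $3,340
Check: goods available $14,313 = COGS $10,973 + ending $3,340

COGS = $10,973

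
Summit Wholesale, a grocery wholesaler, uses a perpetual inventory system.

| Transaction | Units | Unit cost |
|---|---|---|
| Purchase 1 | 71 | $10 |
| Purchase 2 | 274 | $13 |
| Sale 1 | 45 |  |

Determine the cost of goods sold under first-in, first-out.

COGS = $450

Sale 1 (45) [FIFO — oldest first]: 45 @ $10 = $450
Ending inventory: 26 @ $10 + 274 @ $13 = $3,822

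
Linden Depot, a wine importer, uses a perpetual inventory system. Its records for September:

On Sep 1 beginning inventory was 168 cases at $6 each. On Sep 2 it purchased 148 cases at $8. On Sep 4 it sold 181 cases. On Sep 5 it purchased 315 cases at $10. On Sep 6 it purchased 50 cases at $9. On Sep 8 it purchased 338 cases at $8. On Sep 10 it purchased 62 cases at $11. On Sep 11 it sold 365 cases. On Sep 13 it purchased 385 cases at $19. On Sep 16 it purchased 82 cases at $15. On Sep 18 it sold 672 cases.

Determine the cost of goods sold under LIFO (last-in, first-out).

Sep 4, 181 sold [LIFO — newest first]: 148 @ $8 + 33 @ $6 = $1,382
Sep 11, 365 sold [LIFO — newest first]: 62 @ $11 + 303 @ $8 = $3,106
Sep 18, 672 sold [LIFO — newest first]: 82 @ $15 + 385 @ $19 + 35 @ $8 + 50 @ $9 + 120 @ $10 = $10,475
Total COGS = $1,382 + $3,106 + $10,475 = $14,963
Ending inventory: 135 @ $6 + 195 @ $10 = $2,760

COGS = $14,963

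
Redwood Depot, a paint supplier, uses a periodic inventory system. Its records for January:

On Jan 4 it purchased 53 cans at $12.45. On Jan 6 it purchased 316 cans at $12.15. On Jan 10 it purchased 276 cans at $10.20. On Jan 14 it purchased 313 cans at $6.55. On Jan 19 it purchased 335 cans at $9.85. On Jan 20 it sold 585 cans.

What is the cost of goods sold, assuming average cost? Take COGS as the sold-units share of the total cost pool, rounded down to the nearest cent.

COGS = $5,729.81

Jan 20, sell 585: 585/1293 × $12,664.35 → $5,729.81
Ending inventory (cost pool remaining) = $6,934.54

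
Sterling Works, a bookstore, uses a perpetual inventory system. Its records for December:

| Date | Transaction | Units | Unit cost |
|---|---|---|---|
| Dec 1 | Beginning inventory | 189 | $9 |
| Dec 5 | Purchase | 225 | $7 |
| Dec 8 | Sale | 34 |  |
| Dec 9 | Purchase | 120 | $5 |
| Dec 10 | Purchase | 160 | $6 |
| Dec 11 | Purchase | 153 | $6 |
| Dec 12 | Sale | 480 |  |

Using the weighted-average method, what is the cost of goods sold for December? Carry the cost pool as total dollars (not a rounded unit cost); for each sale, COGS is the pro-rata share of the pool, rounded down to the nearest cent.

After Dec 1: 189 on hand, pool $1,701.00 (≈ $9.0000 each)
After Dec 5: 414 on hand, pool $3,276.00 (≈ $7.9130 each)
Dec 8, sell 34: 34/414 × $3,276.00 → $269.04
After Dec 9: 500 on hand, pool $3,606.96 (≈ $7.2139 each)
After Dec 10: 660 on hand, pool $4,566.96 (≈ $6.9196 each)
After Dec 11: 813 on hand, pool $5,484.96 (≈ $6.7466 each)
Dec 12, sell 480: 480/813 × $5,484.96 → $3,238.35
Total COGS = $269.04 + $3,238.35 = $3,507.39
Ending inventory (cost pool remaining) = $2,246.61

COGS = $3,507.39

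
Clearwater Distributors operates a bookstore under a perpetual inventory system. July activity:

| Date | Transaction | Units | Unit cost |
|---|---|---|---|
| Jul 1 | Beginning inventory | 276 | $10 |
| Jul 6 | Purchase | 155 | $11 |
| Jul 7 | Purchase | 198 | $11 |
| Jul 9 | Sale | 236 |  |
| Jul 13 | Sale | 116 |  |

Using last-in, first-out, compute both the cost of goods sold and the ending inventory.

Jul 9, 236 sold [LIFO — newest first]: 198 @ $11 + 38 @ $11 = $2,596
Jul 13, 116 sold [LIFO — newest first]: 116 @ $11 = $1,276
Total COGS = $2,596 + $1,276 = $3,872
Ending inventory: 276 @ $10 + 1 @ $11 = $2,771
Check: goods available $6,643 = COGS $3,872 + ending $2,771

COGS = $3,872; ending inventory = $2,771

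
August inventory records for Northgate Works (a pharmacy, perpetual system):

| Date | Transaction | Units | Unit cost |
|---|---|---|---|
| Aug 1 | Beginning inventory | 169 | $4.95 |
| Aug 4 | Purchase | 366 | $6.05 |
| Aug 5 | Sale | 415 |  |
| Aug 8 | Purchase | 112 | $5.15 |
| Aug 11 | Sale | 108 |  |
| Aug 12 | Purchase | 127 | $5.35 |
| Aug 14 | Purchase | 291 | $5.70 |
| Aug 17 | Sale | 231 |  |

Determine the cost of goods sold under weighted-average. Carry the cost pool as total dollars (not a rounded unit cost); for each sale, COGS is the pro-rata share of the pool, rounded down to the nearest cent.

After Aug 1: 169 on hand, pool $836.55 (≈ $4.9500 each)
After Aug 4: 535 on hand, pool $3,050.85 (≈ $5.7025 each)
Aug 5, sell 415: 415/535 × $3,050.85 → $2,366.54
After Aug 8: 232 on hand, pool $1,261.11 (≈ $5.4358 each)
Aug 11, sell 108: 108/232 × $1,261.11 → $587.06
After Aug 12: 251 on hand, pool $1,353.50 (≈ $5.3924 each)
After Aug 14: 542 on hand, pool $3,012.20 (≈ $5.5576 each)
Aug 17, sell 231: 231/542 × $3,012.20 → $1,283.79
Total COGS = $2,366.54 + $587.06 + $1,283.79 = $4,237.39
Ending inventory (cost pool remaining) = $1,728.41
Check: goods available $5,965.80 = COGS $4,237.39 + ending $1,728.41

COGS = $4,237.39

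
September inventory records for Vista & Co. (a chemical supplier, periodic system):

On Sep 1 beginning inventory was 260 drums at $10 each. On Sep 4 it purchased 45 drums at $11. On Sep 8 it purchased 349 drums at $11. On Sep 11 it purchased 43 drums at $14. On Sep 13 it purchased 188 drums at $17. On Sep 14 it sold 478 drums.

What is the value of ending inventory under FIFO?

Ending inventory = $5,734

Sep 14, 478 sold [FIFO — oldest first]: 260 @ $10 + 45 @ $11 + 173 @ $11 = $4,998
Ending inventory: 176 @ $11 + 43 @ $14 + 188 @ $17 = $5,734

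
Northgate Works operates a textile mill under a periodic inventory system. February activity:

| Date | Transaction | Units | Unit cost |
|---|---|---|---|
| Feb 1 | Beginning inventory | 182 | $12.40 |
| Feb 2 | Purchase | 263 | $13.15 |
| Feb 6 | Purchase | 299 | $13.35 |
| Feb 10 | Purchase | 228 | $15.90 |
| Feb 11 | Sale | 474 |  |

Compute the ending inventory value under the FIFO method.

Feb 11, 474 sold [FIFO — oldest first]: 182 @ $12.40 + 263 @ $13.15 + 29 @ $13.35 = $6,102.40
Ending inventory: 270 @ $13.35 + 228 @ $15.90 = $7,229.70

Ending inventory = $7,229.70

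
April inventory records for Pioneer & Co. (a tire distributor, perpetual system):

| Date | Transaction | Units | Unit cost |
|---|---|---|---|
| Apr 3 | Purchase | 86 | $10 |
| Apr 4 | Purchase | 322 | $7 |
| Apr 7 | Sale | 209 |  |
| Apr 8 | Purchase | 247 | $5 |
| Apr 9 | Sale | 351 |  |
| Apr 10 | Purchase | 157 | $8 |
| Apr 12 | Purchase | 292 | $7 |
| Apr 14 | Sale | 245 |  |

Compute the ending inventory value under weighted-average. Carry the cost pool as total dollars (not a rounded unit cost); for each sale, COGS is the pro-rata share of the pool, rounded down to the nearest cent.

After Apr 3: 86 on hand, pool $860.00 (≈ $10.0000 each)
After Apr 4: 408 on hand, pool $3,114.00 (≈ $7.6324 each)
Apr 7, sell 209: 209/408 × $3,114.00 → $1,595.16
After Apr 8: 446 on hand, pool $2,753.84 (≈ $6.1745 each)
Apr 9, sell 351: 351/446 × $2,753.84 → $2,167.25
After Apr 10: 252 on hand, pool $1,842.59 (≈ $7.3119 each)
After Apr 12: 544 on hand, pool $3,886.59 (≈ $7.1445 each)
Apr 14, sell 245: 245/544 × $3,886.59 → $1,750.39
Total COGS = $1,595.16 + $2,167.25 + $1,750.39 = $5,512.80
Ending inventory (cost pool remaining) = $2,136.20

Ending inventory = $2,136.20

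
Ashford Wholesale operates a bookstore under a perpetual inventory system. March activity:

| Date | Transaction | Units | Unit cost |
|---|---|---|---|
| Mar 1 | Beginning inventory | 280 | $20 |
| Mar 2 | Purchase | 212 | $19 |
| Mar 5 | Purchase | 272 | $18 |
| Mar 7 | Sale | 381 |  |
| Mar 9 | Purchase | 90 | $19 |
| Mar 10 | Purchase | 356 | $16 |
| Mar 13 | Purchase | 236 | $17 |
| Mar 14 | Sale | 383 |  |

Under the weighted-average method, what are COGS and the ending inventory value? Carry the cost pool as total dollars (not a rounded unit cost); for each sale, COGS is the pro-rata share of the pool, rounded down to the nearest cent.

COGS = $13,967.60; ending inventory = $11,974.40

After Mar 1: 280 on hand, pool $5,600.00 (≈ $20.0000 each)
After Mar 2: 492 on hand, pool $9,628.00 (≈ $19.5691 each)
After Mar 5: 764 on hand, pool $14,524.00 (≈ $19.0105 each)
Mar 7, sell 381: 381/764 × $14,524.00 → $7,242.98
After Mar 9: 473 on hand, pool $8,991.02 (≈ $19.0085 each)
After Mar 10: 829 on hand, pool $14,687.02 (≈ $17.7166 each)
After Mar 13: 1065 on hand, pool $18,699.02 (≈ $17.5578 each)
Mar 14, sell 383: 383/1065 × $18,699.02 → $6,724.62
Total COGS = $7,242.98 + $6,724.62 = $13,967.60
Ending inventory (cost pool remaining) = $11,974.40
Check: goods available $25,942.00 = COGS $13,967.60 + ending $11,974.40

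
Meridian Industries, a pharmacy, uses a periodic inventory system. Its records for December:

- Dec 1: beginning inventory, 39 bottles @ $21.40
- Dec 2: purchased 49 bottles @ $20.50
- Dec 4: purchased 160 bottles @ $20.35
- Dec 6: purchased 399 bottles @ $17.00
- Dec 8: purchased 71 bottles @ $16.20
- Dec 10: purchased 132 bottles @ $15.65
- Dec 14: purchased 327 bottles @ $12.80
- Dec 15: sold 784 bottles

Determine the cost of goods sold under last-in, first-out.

COGS = $11,719.60

Dec 15, 784 sold [LIFO — newest first]: 327 @ $12.80 + 132 @ $15.65 + 71 @ $16.20 + 254 @ $17.00 = $11,719.60
Ending inventory: 39 @ $21.40 + 49 @ $20.50 + 160 @ $20.35 + 145 @ $17.00 = $7,560.10
Check: goods available $19,279.70 = COGS $11,719.60 + ending $7,560.10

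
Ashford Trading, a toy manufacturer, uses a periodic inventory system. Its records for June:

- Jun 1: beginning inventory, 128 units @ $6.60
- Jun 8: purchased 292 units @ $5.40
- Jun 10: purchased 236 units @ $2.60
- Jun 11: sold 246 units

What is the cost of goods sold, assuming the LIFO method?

COGS = $667.60

Jun 11, 246 sold [LIFO — newest first]: 236 @ $2.60 + 10 @ $5.40 = $667.60
Ending inventory: 128 @ $6.60 + 282 @ $5.40 = $2,367.60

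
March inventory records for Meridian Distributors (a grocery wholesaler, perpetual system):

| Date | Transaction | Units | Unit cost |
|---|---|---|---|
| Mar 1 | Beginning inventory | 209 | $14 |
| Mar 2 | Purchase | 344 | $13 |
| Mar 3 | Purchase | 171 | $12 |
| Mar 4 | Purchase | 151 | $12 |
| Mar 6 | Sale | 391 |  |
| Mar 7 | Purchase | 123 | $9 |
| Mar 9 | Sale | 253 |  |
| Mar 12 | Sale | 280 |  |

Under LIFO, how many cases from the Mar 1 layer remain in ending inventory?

74

Mar 6, 391 sold [LIFO — newest first]: 151 @ $12 + 171 @ $12 + 69 @ $13 = $4,761
Mar 9, 253 sold [LIFO — newest first]: 123 @ $9 + 130 @ $13 = $2,797
Mar 12, 280 sold [LIFO — newest first]: 145 @ $13 + 135 @ $14 = $3,775
Total COGS = $4,761 + $2,797 + $3,775 = $11,333
Ending inventory: 74 @ $14 = $1,036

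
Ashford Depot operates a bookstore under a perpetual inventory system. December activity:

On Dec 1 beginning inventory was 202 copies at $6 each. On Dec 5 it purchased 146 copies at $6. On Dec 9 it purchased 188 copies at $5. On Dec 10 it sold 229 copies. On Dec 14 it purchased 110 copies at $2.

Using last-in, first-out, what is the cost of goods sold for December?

Dec 10, 229 sold [LIFO — newest first]: 188 @ $5 + 41 @ $6 = $1,186
Ending inventory: 202 @ $6 + 105 @ $6 + 110 @ $2 = $2,062
Check: goods available $3,248 = COGS $1,186 + ending $2,062

COGS = $1,186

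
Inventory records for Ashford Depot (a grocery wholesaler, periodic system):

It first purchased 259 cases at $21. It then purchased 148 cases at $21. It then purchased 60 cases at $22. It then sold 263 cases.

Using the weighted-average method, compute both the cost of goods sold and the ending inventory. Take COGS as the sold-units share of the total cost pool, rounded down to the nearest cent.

COGS = $5,556.79; ending inventory = $4,310.21

Sale 1, sell 263: 263/467 × $9,867.00 → $5,556.79
Ending inventory (cost pool remaining) = $4,310.21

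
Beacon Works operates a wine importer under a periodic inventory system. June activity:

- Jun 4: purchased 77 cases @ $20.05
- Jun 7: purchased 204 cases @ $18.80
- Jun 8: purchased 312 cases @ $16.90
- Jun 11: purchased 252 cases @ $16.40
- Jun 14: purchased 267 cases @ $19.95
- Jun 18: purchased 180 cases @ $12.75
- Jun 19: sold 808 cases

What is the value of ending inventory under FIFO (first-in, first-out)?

Ending inventory = $8,228.45

Jun 19, 808 sold [FIFO — oldest first]: 77 @ $20.05 + 204 @ $18.80 + 312 @ $16.90 + 215 @ $16.40 = $14,177.85
Ending inventory: 37 @ $16.40 + 267 @ $19.95 + 180 @ $12.75 = $8,228.45
Check: goods available $22,406.30 = COGS $14,177.85 + ending $8,228.45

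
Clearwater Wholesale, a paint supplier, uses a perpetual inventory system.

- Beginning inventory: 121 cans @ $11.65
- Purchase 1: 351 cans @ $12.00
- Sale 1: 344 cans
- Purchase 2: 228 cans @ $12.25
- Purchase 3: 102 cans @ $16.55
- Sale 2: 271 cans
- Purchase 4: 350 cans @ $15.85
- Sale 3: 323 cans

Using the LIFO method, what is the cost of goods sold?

Sale 1 (344) [LIFO — newest first]: 344 @ $12.00 = $4,128.00
Sale 2 (271) [LIFO — newest first]: 102 @ $16.55 + 169 @ $12.25 = $3,758.35
Sale 3 (323) [LIFO — newest first]: 323 @ $15.85 = $5,119.55
Total COGS = $4,128.00 + $3,758.35 + $5,119.55 = $13,005.90
Ending inventory: 121 @ $11.65 + 7 @ $12.00 + 59 @ $12.25 + 27 @ $15.85 = $2,644.35

COGS = $13,005.90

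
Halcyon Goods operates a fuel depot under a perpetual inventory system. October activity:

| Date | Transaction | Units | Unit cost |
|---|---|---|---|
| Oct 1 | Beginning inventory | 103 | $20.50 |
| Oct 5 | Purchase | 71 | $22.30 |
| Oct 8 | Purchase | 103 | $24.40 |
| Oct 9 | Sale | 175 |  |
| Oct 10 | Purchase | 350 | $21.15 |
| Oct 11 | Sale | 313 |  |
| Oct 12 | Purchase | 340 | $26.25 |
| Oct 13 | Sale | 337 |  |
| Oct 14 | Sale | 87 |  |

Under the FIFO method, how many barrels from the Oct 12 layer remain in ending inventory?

Oct 9, 175 sold [FIFO — oldest first]: 103 @ $20.50 + 71 @ $22.30 + 1 @ $24.40 = $3,719.20
Oct 11, 313 sold [FIFO — oldest first]: 102 @ $24.40 + 211 @ $21.15 = $6,951.45
Oct 13, 337 sold [FIFO — oldest first]: 139 @ $21.15 + 198 @ $26.25 = $8,137.35
Oct 14, 87 sold [FIFO — oldest first]: 87 @ $26.25 = $2,283.75
Total COGS = $3,719.20 + $6,951.45 + $8,137.35 + $2,283.75 = $21,091.75
Ending inventory: 55 @ $26.25 = $1,443.75
Check: goods available $22,535.50 = COGS $21,091.75 + ending $1,443.75

55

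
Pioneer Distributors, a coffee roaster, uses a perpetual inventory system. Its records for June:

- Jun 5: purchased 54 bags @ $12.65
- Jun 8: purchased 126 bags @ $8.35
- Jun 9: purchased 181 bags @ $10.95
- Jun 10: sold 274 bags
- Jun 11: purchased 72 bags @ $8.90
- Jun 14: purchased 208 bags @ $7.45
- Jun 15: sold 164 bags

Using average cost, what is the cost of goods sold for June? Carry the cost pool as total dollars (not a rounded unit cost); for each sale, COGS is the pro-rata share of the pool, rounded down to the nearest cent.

After Jun 5: 54 on hand, pool $683.10 (≈ $12.6500 each)
After Jun 8: 180 on hand, pool $1,735.20 (≈ $9.6400 each)
After Jun 9: 361 on hand, pool $3,717.15 (≈ $10.2968 each)
Jun 10, sell 274: 274/361 × $3,717.15 → $2,821.32
After Jun 11: 159 on hand, pool $1,536.63 (≈ $9.6643 each)
After Jun 14: 367 on hand, pool $3,086.23 (≈ $8.4093 each)
Jun 15, sell 164: 164/367 × $3,086.23 → $1,379.13
Total COGS = $2,821.32 + $1,379.13 = $4,200.45
Ending inventory (cost pool remaining) = $1,707.10
Check: goods available $5,907.55 = COGS $4,200.45 + ending $1,707.10

COGS = $4,200.45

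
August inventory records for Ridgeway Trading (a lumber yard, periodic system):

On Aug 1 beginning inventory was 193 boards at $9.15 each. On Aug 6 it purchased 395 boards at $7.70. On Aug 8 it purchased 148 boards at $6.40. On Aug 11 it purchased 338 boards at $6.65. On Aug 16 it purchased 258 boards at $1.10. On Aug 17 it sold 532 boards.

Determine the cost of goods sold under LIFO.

COGS = $2,105.90

Aug 17, 532 sold [LIFO — newest first]: 258 @ $1.10 + 274 @ $6.65 = $2,105.90
Ending inventory: 193 @ $9.15 + 395 @ $7.70 + 148 @ $6.40 + 64 @ $6.65 = $6,180.25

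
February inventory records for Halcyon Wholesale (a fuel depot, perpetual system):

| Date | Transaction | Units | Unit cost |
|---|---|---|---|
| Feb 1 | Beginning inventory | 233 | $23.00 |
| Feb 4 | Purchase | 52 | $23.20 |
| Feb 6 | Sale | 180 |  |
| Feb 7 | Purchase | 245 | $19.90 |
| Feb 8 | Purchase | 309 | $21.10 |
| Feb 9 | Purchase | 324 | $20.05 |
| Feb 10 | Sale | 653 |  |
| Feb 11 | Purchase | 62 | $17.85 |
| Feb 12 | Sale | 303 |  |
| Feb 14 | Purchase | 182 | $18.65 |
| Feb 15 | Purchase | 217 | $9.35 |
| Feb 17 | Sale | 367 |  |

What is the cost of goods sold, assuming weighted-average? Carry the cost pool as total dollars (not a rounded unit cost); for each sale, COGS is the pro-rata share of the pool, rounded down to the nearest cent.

After Feb 1: 233 on hand, pool $5,359.00 (≈ $23.0000 each)
After Feb 4: 285 on hand, pool $6,565.40 (≈ $23.0365 each)
Feb 6, sell 180: 180/285 × $6,565.40 → $4,146.56
After Feb 7: 350 on hand, pool $7,294.34 (≈ $20.8410 each)
After Feb 8: 659 on hand, pool $13,814.24 (≈ $20.9624 each)
After Feb 9: 983 on hand, pool $20,310.44 (≈ $20.6617 each)
Feb 10, sell 653: 653/983 × $20,310.44 → $13,492.08
After Feb 11: 392 on hand, pool $7,925.06 (≈ $20.2170 each)
Feb 12, sell 303: 303/392 × $7,925.06 → $6,125.74
After Feb 14: 271 on hand, pool $5,193.62 (≈ $19.1646 each)
After Feb 15: 488 on hand, pool $7,222.57 (≈ $14.8003 each)
Feb 17, sell 367: 367/488 × $7,222.57 → $5,431.72
Total COGS = $4,146.56 + $13,492.08 + $6,125.74 + $5,431.72 = $29,196.10
Ending inventory (cost pool remaining) = $1,790.85
Check: goods available $30,986.95 = COGS $29,196.10 + ending $1,790.85

COGS = $29,196.10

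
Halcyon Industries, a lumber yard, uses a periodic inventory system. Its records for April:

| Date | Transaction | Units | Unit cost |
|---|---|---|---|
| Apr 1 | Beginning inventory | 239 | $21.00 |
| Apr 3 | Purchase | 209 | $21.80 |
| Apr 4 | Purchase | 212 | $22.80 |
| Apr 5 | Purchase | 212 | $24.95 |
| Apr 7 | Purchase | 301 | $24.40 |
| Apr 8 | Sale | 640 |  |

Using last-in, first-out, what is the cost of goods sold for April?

COGS = $15,529.40

Apr 8, 640 sold [LIFO — newest first]: 301 @ $24.40 + 212 @ $24.95 + 127 @ $22.80 = $15,529.40
Ending inventory: 239 @ $21.00 + 209 @ $21.80 + 85 @ $22.80 = $11,513.20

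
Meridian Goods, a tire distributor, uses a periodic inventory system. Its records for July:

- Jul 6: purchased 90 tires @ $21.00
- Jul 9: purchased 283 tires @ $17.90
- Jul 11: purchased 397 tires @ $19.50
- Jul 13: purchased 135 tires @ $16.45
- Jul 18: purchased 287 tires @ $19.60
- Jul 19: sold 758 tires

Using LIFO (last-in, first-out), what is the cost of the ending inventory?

Jul 19, 758 sold [LIFO — newest first]: 287 @ $19.60 + 135 @ $16.45 + 336 @ $19.50 = $14,397.95
Ending inventory: 90 @ $21.00 + 283 @ $17.90 + 61 @ $19.50 = $8,145.20
Check: goods available $22,543.15 = COGS $14,397.95 + ending $8,145.20

Ending inventory = $8,145.20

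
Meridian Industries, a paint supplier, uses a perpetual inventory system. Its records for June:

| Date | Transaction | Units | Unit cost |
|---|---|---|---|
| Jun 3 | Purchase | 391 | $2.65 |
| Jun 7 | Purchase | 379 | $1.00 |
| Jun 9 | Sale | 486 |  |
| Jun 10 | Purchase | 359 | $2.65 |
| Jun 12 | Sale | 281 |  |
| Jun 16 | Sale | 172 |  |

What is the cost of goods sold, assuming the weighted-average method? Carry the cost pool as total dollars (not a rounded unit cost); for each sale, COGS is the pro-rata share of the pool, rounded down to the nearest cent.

COGS = $1,931.14

After Jun 3: 391 on hand, pool $1,036.15 (≈ $2.6500 each)
After Jun 7: 770 on hand, pool $1,415.15 (≈ $1.8379 each)
Jun 9, sell 486: 486/770 × $1,415.15 → $893.19
After Jun 10: 643 on hand, pool $1,473.31 (≈ $2.2913 each)
Jun 12, sell 281: 281/643 × $1,473.31 → $643.85
Jun 16, sell 172: 172/362 × $829.46 → $394.10
Total COGS = $893.19 + $643.85 + $394.10 = $1,931.14
Ending inventory (cost pool remaining) = $435.36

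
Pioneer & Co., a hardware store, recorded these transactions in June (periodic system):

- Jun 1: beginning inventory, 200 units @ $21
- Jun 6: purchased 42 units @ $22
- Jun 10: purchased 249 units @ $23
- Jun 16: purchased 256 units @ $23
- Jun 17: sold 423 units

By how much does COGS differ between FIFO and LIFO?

FIFO COGS: 200 @ $21 + 42 @ $22 + 181 @ $23 = $9,287
LIFO COGS: 256 @ $23 + 167 @ $23 = $9,729
Difference = |$9,287 − $9,729| = $442

$442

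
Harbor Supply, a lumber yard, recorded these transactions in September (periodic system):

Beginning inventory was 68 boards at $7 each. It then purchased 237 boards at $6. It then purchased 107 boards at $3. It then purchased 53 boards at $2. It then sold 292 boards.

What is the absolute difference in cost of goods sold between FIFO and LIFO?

FIFO COGS: 68 @ $7 + 224 @ $6 = $1,820
LIFO COGS: 53 @ $2 + 107 @ $3 + 132 @ $6 = $1,219
Difference = |$1,820 − $1,219| = $601

$601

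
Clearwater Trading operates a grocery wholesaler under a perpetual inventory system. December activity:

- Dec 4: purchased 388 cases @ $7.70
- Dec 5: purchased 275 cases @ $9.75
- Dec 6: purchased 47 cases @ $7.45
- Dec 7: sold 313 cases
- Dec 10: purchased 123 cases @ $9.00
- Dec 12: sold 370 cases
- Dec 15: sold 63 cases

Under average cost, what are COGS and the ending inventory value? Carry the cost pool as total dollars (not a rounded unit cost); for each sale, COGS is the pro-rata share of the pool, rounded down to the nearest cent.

COGS = $6,377.70; ending inventory = $748.30

After Dec 4: 388 on hand, pool $2,987.60 (≈ $7.7000 each)
After Dec 5: 663 on hand, pool $5,668.85 (≈ $8.5503 each)
After Dec 6: 710 on hand, pool $6,019.00 (≈ $8.4775 each)
Dec 7, sell 313: 313/710 × $6,019.00 → $2,653.44
After Dec 10: 520 on hand, pool $4,472.56 (≈ $8.6011 each)
Dec 12, sell 370: 370/520 × $4,472.56 → $3,182.39
Dec 15, sell 63: 63/150 × $1,290.17 → $541.87
Total COGS = $2,653.44 + $3,182.39 + $541.87 = $6,377.70
Ending inventory (cost pool remaining) = $748.30
Check: goods available $7,126.00 = COGS $6,377.70 + ending $748.30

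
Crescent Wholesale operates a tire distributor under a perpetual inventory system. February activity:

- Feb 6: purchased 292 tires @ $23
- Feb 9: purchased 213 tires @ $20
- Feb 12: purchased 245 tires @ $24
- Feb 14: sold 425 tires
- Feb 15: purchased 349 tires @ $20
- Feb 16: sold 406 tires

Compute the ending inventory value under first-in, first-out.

Feb 14, 425 sold [FIFO — oldest first]: 292 @ $23 + 133 @ $20 = $9,376
Feb 16, 406 sold [FIFO — oldest first]: 80 @ $20 + 245 @ $24 + 81 @ $20 = $9,100
Total COGS = $9,376 + $9,100 = $18,476
Ending inventory: 268 @ $20 = $5,360

Ending inventory = $5,360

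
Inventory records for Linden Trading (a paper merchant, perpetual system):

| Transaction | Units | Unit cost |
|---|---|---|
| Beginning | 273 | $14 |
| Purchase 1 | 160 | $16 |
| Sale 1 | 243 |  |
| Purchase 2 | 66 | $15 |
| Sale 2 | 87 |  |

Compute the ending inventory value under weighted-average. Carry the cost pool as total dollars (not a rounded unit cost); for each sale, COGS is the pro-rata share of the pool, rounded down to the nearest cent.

Ending inventory = $2,502.27

After Beginning: 273 on hand, pool $3,822.00 (≈ $14.0000 each)
After Purchase 1: 433 on hand, pool $6,382.00 (≈ $14.7390 each)
Sale 1, sell 243: 243/433 × $6,382.00 → $3,581.58
After Purchase 2: 256 on hand, pool $3,790.42 (≈ $14.8063 each)
Sale 2, sell 87: 87/256 × $3,790.42 → $1,288.15
Total COGS = $3,581.58 + $1,288.15 = $4,869.73
Ending inventory (cost pool remaining) = $2,502.27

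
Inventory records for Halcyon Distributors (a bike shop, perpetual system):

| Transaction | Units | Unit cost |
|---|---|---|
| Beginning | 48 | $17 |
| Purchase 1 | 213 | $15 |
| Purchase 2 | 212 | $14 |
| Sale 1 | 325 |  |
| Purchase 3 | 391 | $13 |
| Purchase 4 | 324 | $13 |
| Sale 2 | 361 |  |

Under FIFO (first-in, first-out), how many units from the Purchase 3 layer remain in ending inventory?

Sale 1 (325) [FIFO — oldest first]: 48 @ $17 + 213 @ $15 + 64 @ $14 = $4,907
Sale 2 (361) [FIFO — oldest first]: 148 @ $14 + 213 @ $13 = $4,841
Total COGS = $4,907 + $4,841 = $9,748
Ending inventory: 178 @ $13 + 324 @ $13 = $6,526
Check: goods available $16,274 = COGS $9,748 + ending $6,526

178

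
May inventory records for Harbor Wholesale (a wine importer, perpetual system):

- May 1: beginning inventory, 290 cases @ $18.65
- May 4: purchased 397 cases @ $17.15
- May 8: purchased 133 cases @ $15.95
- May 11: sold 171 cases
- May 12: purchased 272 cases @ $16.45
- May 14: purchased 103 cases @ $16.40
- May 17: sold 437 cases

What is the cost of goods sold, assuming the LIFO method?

May 11, 171 sold [LIFO — newest first]: 133 @ $15.95 + 38 @ $17.15 = $2,773.05
May 17, 437 sold [LIFO — newest first]: 103 @ $16.40 + 272 @ $16.45 + 62 @ $17.15 = $7,226.90
Total COGS = $2,773.05 + $7,226.90 = $9,999.95
Ending inventory: 290 @ $18.65 + 297 @ $17.15 = $10,502.05
Check: goods available $20,502.00 = COGS $9,999.95 + ending $10,502.05

COGS = $9,999.95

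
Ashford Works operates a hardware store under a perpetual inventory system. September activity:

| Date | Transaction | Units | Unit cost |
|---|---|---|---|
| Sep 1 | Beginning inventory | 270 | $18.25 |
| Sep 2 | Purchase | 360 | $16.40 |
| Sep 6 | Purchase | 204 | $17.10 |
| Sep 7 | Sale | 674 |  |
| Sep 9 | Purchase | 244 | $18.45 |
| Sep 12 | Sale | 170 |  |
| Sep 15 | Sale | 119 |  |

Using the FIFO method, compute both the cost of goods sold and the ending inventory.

COGS = $16,699.95; ending inventory = $2,121.75

Sep 7, 674 sold [FIFO — oldest first]: 270 @ $18.25 + 360 @ $16.40 + 44 @ $17.10 = $11,583.90
Sep 12, 170 sold [FIFO — oldest first]: 160 @ $17.10 + 10 @ $18.45 = $2,920.50
Sep 15, 119 sold [FIFO — oldest first]: 119 @ $18.45 = $2,195.55
Total COGS = $11,583.90 + $2,920.50 + $2,195.55 = $16,699.95
Ending inventory: 115 @ $18.45 = $2,121.75
Check: goods available $18,821.70 = COGS $16,699.95 + ending $2,121.75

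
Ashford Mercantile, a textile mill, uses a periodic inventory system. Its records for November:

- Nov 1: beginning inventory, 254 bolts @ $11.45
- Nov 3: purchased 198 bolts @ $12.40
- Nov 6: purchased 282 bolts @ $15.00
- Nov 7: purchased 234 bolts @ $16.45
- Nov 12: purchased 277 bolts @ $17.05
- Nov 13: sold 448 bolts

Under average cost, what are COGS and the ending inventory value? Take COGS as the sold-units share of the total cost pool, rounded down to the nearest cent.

Nov 13, sell 448: 448/1245 × $18,165.65 → $6,536.71
Ending inventory (cost pool remaining) = $11,628.94
Check: goods available $18,165.65 = COGS $6,536.71 + ending $11,628.94

COGS = $6,536.71; ending inventory = $11,628.94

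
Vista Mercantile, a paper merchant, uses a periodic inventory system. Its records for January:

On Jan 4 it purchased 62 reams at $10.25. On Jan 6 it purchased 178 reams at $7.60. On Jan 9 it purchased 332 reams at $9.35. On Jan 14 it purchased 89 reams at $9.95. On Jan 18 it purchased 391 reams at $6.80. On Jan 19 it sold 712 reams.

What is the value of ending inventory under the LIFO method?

Jan 19, 712 sold [LIFO — newest first]: 391 @ $6.80 + 89 @ $9.95 + 232 @ $9.35 = $5,713.55
Ending inventory: 62 @ $10.25 + 178 @ $7.60 + 100 @ $9.35 = $2,923.30

Ending inventory = $2,923.30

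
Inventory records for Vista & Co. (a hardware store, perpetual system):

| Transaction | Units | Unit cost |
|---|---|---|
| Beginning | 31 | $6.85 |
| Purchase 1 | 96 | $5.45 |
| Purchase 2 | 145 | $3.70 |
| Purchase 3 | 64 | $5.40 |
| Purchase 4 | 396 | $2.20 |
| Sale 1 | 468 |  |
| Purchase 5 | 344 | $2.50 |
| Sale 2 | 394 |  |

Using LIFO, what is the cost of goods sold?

Sale 1 (468) [LIFO — newest first]: 396 @ $2.20 + 64 @ $5.40 + 8 @ $3.70 = $1,246.40
Sale 2 (394) [LIFO — newest first]: 344 @ $2.50 + 50 @ $3.70 = $1,045.00
Total COGS = $1,246.40 + $1,045.00 = $2,291.40
Ending inventory: 31 @ $6.85 + 96 @ $5.45 + 87 @ $3.70 = $1,057.45

COGS = $2,291.40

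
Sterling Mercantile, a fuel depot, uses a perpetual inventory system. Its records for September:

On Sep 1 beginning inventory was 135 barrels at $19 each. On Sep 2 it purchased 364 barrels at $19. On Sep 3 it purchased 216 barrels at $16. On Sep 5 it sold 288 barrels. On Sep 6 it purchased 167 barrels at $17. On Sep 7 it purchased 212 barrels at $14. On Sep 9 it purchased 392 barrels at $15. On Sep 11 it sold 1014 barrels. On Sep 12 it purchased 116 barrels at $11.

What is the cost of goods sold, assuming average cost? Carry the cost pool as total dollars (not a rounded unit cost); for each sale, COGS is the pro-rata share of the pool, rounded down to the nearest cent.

COGS = $21,642.36

After Sep 1: 135 on hand, pool $2,565.00 (≈ $19.0000 each)
After Sep 2: 499 on hand, pool $9,481.00 (≈ $19.0000 each)
After Sep 3: 715 on hand, pool $12,937.00 (≈ $18.0937 each)
Sep 5, sell 288: 288/715 × $12,937.00 → $5,210.98
After Sep 6: 594 on hand, pool $10,565.02 (≈ $17.7862 each)
After Sep 7: 806 on hand, pool $13,533.02 (≈ $16.7903 each)
After Sep 9: 1198 on hand, pool $19,413.02 (≈ $16.2045 each)
Sep 11, sell 1014: 1014/1198 × $19,413.02 → $16,431.38
After Sep 12: 300 on hand, pool $4,257.64 (≈ $14.1921 each)
Total COGS = $5,210.98 + $16,431.38 = $21,642.36
Ending inventory (cost pool remaining) = $4,257.64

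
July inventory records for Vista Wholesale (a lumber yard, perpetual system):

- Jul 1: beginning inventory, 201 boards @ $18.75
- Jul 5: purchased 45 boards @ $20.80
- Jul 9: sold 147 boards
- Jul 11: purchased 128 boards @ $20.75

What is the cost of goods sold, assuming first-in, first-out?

COGS = $2,756.25

Jul 9, 147 sold [FIFO — oldest first]: 147 @ $18.75 = $2,756.25
Ending inventory: 54 @ $18.75 + 45 @ $20.80 + 128 @ $20.75 = $4,604.50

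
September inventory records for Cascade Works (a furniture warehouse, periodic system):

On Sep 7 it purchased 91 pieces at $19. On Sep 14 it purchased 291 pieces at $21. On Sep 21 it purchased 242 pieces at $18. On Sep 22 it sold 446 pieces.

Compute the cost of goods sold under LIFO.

Sep 22, 446 sold [LIFO — newest first]: 242 @ $18 + 204 @ $21 = $8,640
Ending inventory: 91 @ $19 + 87 @ $21 = $3,556

COGS = $8,640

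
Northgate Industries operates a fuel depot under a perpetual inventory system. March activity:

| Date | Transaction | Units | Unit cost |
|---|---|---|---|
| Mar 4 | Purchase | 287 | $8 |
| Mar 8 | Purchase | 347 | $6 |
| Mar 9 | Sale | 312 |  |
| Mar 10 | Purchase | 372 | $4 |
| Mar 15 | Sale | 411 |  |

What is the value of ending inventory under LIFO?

Ending inventory = $2,264

Mar 9, 312 sold [LIFO — newest first]: 312 @ $6 = $1,872
Mar 15, 411 sold [LIFO — newest first]: 372 @ $4 + 35 @ $6 + 4 @ $8 = $1,730
Total COGS = $1,872 + $1,730 = $3,602
Ending inventory: 283 @ $8 = $2,264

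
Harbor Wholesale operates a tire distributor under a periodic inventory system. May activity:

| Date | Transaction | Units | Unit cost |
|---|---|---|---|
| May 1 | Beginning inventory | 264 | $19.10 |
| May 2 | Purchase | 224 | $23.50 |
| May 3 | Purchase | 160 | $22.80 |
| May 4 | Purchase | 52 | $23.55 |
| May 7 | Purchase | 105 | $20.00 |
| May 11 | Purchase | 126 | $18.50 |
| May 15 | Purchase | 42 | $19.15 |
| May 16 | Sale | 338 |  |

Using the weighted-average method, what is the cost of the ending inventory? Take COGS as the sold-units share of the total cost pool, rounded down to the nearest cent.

May 16, sell 338: 338/973 × $20,414.30 → $7,091.50
Ending inventory (cost pool remaining) = $13,322.80

Ending inventory = $13,322.80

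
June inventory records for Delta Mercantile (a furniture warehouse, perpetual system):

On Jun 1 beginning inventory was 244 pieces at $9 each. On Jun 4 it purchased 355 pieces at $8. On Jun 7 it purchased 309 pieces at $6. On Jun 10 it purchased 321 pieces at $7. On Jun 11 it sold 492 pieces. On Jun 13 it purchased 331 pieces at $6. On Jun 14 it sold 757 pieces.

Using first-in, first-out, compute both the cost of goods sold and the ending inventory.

COGS = $9,257; ending inventory = $1,866

Jun 11, 492 sold [FIFO — oldest first]: 244 @ $9 + 248 @ $8 = $4,180
Jun 14, 757 sold [FIFO — oldest first]: 107 @ $8 + 309 @ $6 + 321 @ $7 + 20 @ $6 = $5,077
Total COGS = $4,180 + $5,077 = $9,257
Ending inventory: 311 @ $6 = $1,866
Check: goods available $11,123 = COGS $9,257 + ending $1,866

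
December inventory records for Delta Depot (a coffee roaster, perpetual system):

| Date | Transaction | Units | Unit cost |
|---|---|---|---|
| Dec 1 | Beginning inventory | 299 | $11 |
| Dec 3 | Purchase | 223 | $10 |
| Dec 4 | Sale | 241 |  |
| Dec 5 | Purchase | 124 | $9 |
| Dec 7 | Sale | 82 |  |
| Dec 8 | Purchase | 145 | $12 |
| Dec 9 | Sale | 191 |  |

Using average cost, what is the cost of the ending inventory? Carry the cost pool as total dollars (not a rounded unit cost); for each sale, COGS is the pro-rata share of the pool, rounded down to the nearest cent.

After Dec 1: 299 on hand, pool $3,289.00 (≈ $11.0000 each)
After Dec 3: 522 on hand, pool $5,519.00 (≈ $10.5728 each)
Dec 4, sell 241: 241/522 × $5,519.00 → $2,548.04
After Dec 5: 405 on hand, pool $4,086.96 (≈ $10.0913 each)
Dec 7, sell 82: 82/405 × $4,086.96 → $827.48
After Dec 8: 468 on hand, pool $4,999.48 (≈ $10.6826 each)
Dec 9, sell 191: 191/468 × $4,999.48 → $2,040.38
Total COGS = $2,548.04 + $827.48 + $2,040.38 = $5,415.90
Ending inventory (cost pool remaining) = $2,959.10

Ending inventory = $2,959.10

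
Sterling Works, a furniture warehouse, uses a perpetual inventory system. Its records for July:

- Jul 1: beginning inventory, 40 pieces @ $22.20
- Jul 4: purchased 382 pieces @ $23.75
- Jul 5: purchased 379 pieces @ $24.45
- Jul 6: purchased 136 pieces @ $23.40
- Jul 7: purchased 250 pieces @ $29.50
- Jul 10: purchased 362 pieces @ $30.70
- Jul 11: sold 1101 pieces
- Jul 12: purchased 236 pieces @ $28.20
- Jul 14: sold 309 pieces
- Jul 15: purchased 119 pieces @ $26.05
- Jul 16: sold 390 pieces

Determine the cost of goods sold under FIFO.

Jul 11, 1101 sold [FIFO — oldest first]: 40 @ $22.20 + 382 @ $23.75 + 379 @ $24.45 + 136 @ $23.40 + 164 @ $29.50 = $27,247.45
Jul 14, 309 sold [FIFO — oldest first]: 86 @ $29.50 + 223 @ $30.70 = $9,383.10
Jul 16, 390 sold [FIFO — oldest first]: 139 @ $30.70 + 236 @ $28.20 + 15 @ $26.05 = $11,313.25
Total COGS = $27,247.45 + $9,383.10 + $11,313.25 = $47,943.80
Ending inventory: 104 @ $26.05 = $2,709.20

COGS = $47,943.80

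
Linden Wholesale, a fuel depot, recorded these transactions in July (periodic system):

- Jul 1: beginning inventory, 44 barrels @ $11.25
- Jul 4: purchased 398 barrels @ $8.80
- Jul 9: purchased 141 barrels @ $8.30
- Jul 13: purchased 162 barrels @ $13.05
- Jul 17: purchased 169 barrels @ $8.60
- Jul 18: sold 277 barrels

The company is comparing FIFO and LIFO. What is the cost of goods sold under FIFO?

COGS = $2,545.40

FIFO COGS: 44 @ $11.25 + 233 @ $8.80 = $2,545.40
LIFO COGS: 169 @ $8.60 + 108 @ $13.05 = $2,862.80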